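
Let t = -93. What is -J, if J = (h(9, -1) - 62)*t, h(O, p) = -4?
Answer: -6138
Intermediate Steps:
J = 6138 (J = (-4 - 62)*(-93) = -66*(-93) = 6138)
-J = -1*6138 = -6138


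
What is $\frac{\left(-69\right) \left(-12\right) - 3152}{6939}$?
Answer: $- \frac{2324}{6939} \approx -0.33492$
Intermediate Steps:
$\frac{\left(-69\right) \left(-12\right) - 3152}{6939} = \left(828 - 3152\right) \frac{1}{6939} = \left(-2324\right) \frac{1}{6939} = - \frac{2324}{6939}$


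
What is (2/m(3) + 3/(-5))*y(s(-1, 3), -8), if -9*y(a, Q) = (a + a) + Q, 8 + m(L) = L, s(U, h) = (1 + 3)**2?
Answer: 8/3 ≈ 2.6667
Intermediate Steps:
s(U, h) = 16 (s(U, h) = 4**2 = 16)
m(L) = -8 + L
y(a, Q) = -2*a/9 - Q/9 (y(a, Q) = -((a + a) + Q)/9 = -(2*a + Q)/9 = -(Q + 2*a)/9 = -2*a/9 - Q/9)
(2/m(3) + 3/(-5))*y(s(-1, 3), -8) = (2/(-8 + 3) + 3/(-5))*(-2/9*16 - 1/9*(-8)) = (2/(-5) + 3*(-1/5))*(-32/9 + 8/9) = (2*(-1/5) - 3/5)*(-8/3) = (-2/5 - 3/5)*(-8/3) = -1*(-8/3) = 8/3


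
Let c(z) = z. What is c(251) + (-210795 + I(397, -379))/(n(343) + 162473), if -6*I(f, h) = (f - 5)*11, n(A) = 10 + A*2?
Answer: 122231716/489507 ≈ 249.70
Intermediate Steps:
n(A) = 10 + 2*A
I(f, h) = 55/6 - 11*f/6 (I(f, h) = -(f - 5)*11/6 = -(-5 + f)*11/6 = -(-55 + 11*f)/6 = 55/6 - 11*f/6)
c(251) + (-210795 + I(397, -379))/(n(343) + 162473) = 251 + (-210795 + (55/6 - 11/6*397))/((10 + 2*343) + 162473) = 251 + (-210795 + (55/6 - 4367/6))/((10 + 686) + 162473) = 251 + (-210795 - 2156/3)/(696 + 162473) = 251 - 634541/3/163169 = 251 - 634541/3*1/163169 = 251 - 634541/489507 = 122231716/489507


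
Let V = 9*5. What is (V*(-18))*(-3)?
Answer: 2430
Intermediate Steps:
V = 45
(V*(-18))*(-3) = (45*(-18))*(-3) = -810*(-3) = 2430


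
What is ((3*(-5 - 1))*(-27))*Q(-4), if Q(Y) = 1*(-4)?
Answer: -1944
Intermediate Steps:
Q(Y) = -4
((3*(-5 - 1))*(-27))*Q(-4) = ((3*(-5 - 1))*(-27))*(-4) = ((3*(-6))*(-27))*(-4) = -18*(-27)*(-4) = 486*(-4) = -1944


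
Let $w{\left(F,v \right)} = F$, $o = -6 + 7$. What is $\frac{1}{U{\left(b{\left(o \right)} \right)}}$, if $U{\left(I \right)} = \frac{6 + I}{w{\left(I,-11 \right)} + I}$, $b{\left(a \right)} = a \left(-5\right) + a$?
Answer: $-4$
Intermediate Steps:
$o = 1$
$b{\left(a \right)} = - 4 a$ ($b{\left(a \right)} = - 5 a + a = - 4 a$)
$U{\left(I \right)} = \frac{6 + I}{2 I}$ ($U{\left(I \right)} = \frac{6 + I}{I + I} = \frac{6 + I}{2 I}$)
$\frac{1}{U{\left(b{\left(o \right)} \right)}} = \frac{1}{\frac{1}{2} \frac{1}{\left(-4\right) 1} \left(6 - 4\right)} = \frac{1}{\frac{1}{2} \frac{1}{-4} \left(6 - 4\right)} = \frac{1}{\frac{1}{2} \left(- \frac{1}{4}\right) 2} = \frac{1}{- \frac{1}{4}} = -4$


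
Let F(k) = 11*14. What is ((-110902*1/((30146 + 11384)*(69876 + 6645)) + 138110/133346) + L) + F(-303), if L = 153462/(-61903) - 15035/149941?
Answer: 149913304718451641255844871/983319539186496702534135 ≈ 152.46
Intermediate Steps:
F(k) = 154
L = -23940957347/9281797723 (L = 153462*(-1/61903) - 15035*1/149941 = -153462/61903 - 15035/149941 = -23940957347/9281797723 ≈ -2.5793)
((-110902*1/((30146 + 11384)*(69876 + 6645)) + 138110/133346) + L) + F(-303) = ((-110902*1/((30146 + 11384)*(69876 + 6645)) + 138110/133346) - 23940957347/9281797723) + 154 = ((-110902/(76521*41530) + 138110*(1/133346)) - 23940957347/9281797723) + 154 = ((-110902/3177917130 + 69055/66673) - 23940957347/9281797723) + 154 = ((-110902*1/3177917130 + 69055/66673) - 23940957347/9281797723) + 154 = ((-55451/1588958565 + 69055/66673) - 23940957347/9281797723) + 154 = (109721836621552/105940634404245 - 23940957347/9281797723) + 154 = -1517904316268850934411919/983319539186496702534135 + 154 = 149913304718451641255844871/983319539186496702534135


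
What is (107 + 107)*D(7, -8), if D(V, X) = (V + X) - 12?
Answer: -2782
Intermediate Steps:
D(V, X) = -12 + V + X
(107 + 107)*D(7, -8) = (107 + 107)*(-12 + 7 - 8) = 214*(-13) = -2782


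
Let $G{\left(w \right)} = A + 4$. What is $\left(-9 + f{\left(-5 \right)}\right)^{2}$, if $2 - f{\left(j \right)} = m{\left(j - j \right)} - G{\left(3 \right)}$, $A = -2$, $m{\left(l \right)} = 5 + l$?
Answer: $100$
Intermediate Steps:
$G{\left(w \right)} = 2$ ($G{\left(w \right)} = -2 + 4 = 2$)
$f{\left(j \right)} = -1$ ($f{\left(j \right)} = 2 - \left(\left(5 + \left(j - j\right)\right) - 2\right) = 2 - \left(\left(5 + 0\right) - 2\right) = 2 - \left(5 - 2\right) = 2 - 3 = -1$)
$\left(-9 + f{\left(-5 \right)}\right)^{2} = \left(-9 - 1\right)^{2} = \left(-10\right)^{2} = 100$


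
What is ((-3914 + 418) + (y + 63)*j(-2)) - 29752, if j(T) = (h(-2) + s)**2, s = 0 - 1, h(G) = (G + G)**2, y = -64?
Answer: -33473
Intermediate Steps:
h(G) = 4*G**2 (h(G) = (2*G)**2 = 4*G**2)
s = -1
j(T) = 225 (j(T) = (4*(-2)**2 - 1)**2 = (4*4 - 1)**2 = (16 - 1)**2 = 15**2 = 225)
((-3914 + 418) + (y + 63)*j(-2)) - 29752 = ((-3914 + 418) + (-64 + 63)*225) - 29752 = (-3496 - 1*225) - 29752 = (-3496 - 225) - 29752 = -3721 - 29752 = -33473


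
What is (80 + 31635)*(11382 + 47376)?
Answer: 1863509970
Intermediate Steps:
(80 + 31635)*(11382 + 47376) = 31715*58758 = 1863509970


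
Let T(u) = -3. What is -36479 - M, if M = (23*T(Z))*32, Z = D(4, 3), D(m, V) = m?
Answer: -34271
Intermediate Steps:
Z = 4
M = -2208 (M = (23*(-3))*32 = -69*32 = -2208)
-36479 - M = -36479 - 1*(-2208) = -36479 + 2208 = -34271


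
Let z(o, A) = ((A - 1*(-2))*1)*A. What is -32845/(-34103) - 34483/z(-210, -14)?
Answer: -1170455789/5729304 ≈ -204.29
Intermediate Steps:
z(o, A) = A*(2 + A) (z(o, A) = ((A + 2)*1)*A = ((2 + A)*1)*A = (2 + A)*A = A*(2 + A))
-32845/(-34103) - 34483/z(-210, -14) = -32845/(-34103) - 34483*(-1/(14*(2 - 14))) = -32845*(-1/34103) - 34483/((-14*(-12))) = 32845/34103 - 34483/168 = -1170455789/5729304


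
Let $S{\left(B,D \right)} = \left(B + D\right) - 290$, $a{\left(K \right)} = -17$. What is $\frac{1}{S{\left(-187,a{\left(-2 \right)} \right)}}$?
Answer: $- \frac{1}{494} \approx -0.0020243$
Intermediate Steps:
$S{\left(B,D \right)} = -290 + B + D$
$\frac{1}{S{\left(-187,a{\left(-2 \right)} \right)}} = \frac{1}{-290 - 187 - 17} = \frac{1}{-494} = - \frac{1}{494}$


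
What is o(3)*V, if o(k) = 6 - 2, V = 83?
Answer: 332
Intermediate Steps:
o(k) = 4
o(3)*V = 4*83 = 332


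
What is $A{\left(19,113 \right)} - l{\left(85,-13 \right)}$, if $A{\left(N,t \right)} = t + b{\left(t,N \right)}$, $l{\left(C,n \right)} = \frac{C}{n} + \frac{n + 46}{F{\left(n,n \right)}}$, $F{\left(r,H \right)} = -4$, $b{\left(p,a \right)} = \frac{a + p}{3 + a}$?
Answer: $\frac{6957}{52} \approx 133.79$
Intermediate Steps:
$b{\left(p,a \right)} = \frac{a + p}{3 + a}$
$l{\left(C,n \right)} = - \frac{23}{2} - \frac{n}{4} + \frac{C}{n}$ ($l{\left(C,n \right)} = \frac{C}{n} + \frac{n + 46}{-4} = \frac{C}{n} + \left(46 + n\right) \left(- \frac{1}{4}\right) = \frac{C}{n} - \left(\frac{23}{2} + \frac{n}{4}\right) = - \frac{23}{2} - \frac{n}{4} + \frac{C}{n}$)
$A{\left(N,t \right)} = t + \frac{N + t}{3 + N}$
$A{\left(19,113 \right)} - l{\left(85,-13 \right)} = \frac{19 + 113 + 113 \left(3 + 19\right)}{3 + 19} - \frac{85 - - \frac{13 \left(46 - 13\right)}{4}}{-13} = \frac{19 + 113 + 113 \cdot 22}{22} - - \frac{85 - \left(- \frac{13}{4}\right) 33}{13} = \frac{19 + 113 + 2486}{22} - - \frac{85 + \frac{429}{4}}{13} = \frac{1}{22} \cdot 2618 - \left(- \frac{1}{13}\right) \frac{769}{4} = 119 - - \frac{769}{52} = 119 + \frac{769}{52} = \frac{6957}{52}$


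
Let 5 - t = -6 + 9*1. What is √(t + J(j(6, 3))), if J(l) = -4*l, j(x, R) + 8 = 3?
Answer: √22 ≈ 4.6904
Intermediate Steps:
j(x, R) = -5 (j(x, R) = -8 + 3 = -5)
t = 2 (t = 5 - (-6 + 9*1) = 5 - (-6 + 9) = 5 - 1*3 = 5 - 3 = 2)
√(t + J(j(6, 3))) = √(2 - 4*(-5)) = √(2 + 20) = √22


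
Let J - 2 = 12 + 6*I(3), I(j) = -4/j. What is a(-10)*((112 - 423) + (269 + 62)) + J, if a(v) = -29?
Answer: -574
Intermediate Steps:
J = 6 (J = 2 + (12 + 6*(-4/3)) = 2 + (12 - 8) = 2 + 4 = 6)
a(-10)*((112 - 423) + (269 + 62)) + J = -29*((112 - 423) + (269 + 62)) + 6 = -29*(-311 + 331) + 6 = -29*20 + 6 = -580 + 6 = -574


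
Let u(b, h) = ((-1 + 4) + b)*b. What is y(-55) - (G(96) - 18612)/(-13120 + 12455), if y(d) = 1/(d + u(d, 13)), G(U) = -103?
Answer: -552578/19635 ≈ -28.142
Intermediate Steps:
u(b, h) = b*(3 + b) (u(b, h) = (3 + b)*b = b*(3 + b))
y(d) = 1/(d + d*(3 + d))
y(-55) - (G(96) - 18612)/(-13120 + 12455) = 1/((-55)*(4 - 55)) - (-103 - 18612)/(-13120 + 12455) = -1/55/(-51) - (-18715)/(-665) = -1/55*(-1/51) - (-18715)*(-1)/665 = 1/2805 - 1*197/7 = 1/2805 - 197/7 = -552578/19635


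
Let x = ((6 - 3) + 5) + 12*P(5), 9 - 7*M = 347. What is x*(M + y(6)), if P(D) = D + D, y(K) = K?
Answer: -37888/7 ≈ -5412.6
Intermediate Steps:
M = -338/7 (M = 9/7 - ⅐*347 = 9/7 - 347/7 = -338/7 ≈ -48.286)
P(D) = 2*D
x = 128 (x = ((6 - 3) + 5) + 12*(2*5) = (3 + 5) + 12*10 = 8 + 120 = 128)
x*(M + y(6)) = 128*(-338/7 + 6) = 128*(-296/7) = -37888/7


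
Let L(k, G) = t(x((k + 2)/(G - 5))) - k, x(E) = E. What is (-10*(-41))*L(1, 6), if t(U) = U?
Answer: 820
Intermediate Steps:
L(k, G) = -k + (2 + k)/(-5 + G) (L(k, G) = (k + 2)/(G - 5) - k = (2 + k)/(-5 + G) - k = -k + (2 + k)/(-5 + G))
(-10*(-41))*L(1, 6) = (-10*(-41))*((2 + 1 - 1*1*(-5 + 6))/(-5 + 6)) = 410*((2 + 1 - 1*1*1)/1) = 410*(1*(2 + 1 - 1)) = 410*(1*2) = 410*2 = 820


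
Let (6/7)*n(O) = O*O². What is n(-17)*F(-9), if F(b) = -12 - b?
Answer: 34391/2 ≈ 17196.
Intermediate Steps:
n(O) = 7*O³/6 (n(O) = 7*(O*O²)/6 = 7*O³/6)
n(-17)*F(-9) = ((7/6)*(-17)³)*(-12 - 1*(-9)) = ((7/6)*(-4913))*(-12 + 9) = -34391/6*(-3) = 34391/2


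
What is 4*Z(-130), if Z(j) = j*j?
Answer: 67600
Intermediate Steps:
Z(j) = j²
4*Z(-130) = 4*(-130)² = 4*16900 = 67600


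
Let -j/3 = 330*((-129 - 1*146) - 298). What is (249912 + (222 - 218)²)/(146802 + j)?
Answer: 31241/89259 ≈ 0.35000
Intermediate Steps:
j = 567270 (j = -990*((-129 - 1*146) - 298) = -990*((-129 - 146) - 298) = -990*(-275 - 298) = -990*(-573) = -3*(-189090) = 567270)
(249912 + (222 - 218)²)/(146802 + j) = (249912 + (222 - 218)²)/(146802 + 567270) = (249912 + 4²)/714072 = (249912 + 16)*(1/714072) = 249928*(1/714072) = 31241/89259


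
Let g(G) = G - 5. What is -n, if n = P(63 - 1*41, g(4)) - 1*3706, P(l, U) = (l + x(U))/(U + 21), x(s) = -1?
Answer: 74099/20 ≈ 3704.9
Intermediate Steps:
g(G) = -5 + G
P(l, U) = (-1 + l)/(21 + U) (P(l, U) = (l - 1)/(U + 21) = (-1 + l)/(21 + U))
n = -74099/20 (n = (-1 + (63 - 1*41))/(21 + (-5 + 4)) - 1*3706 = (-1 + (63 - 41))/(21 - 1) - 3706 = (-1 + 22)/20 - 3706 = (1/20)*21 - 3706 = 21/20 - 3706 = -74099/20 ≈ -3704.9)
-n = -1*(-74099/20) = 74099/20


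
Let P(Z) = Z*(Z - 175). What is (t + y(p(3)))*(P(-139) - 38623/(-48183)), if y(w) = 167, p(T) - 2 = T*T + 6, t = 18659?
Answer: 39591715090666/48183 ≈ 8.2169e+8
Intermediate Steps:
p(T) = 8 + T² (p(T) = 2 + (T*T + 6) = 2 + (T² + 6) = 2 + (6 + T²) = 8 + T²)
P(Z) = Z*(-175 + Z)
(t + y(p(3)))*(P(-139) - 38623/(-48183)) = (18659 + 167)*(-139*(-175 - 139) - 38623/(-48183)) = 18826*(-139*(-314) - 38623*(-1/48183)) = 18826*(43646 + 38623/48183) = 18826*(2103033841/48183) = 39591715090666/48183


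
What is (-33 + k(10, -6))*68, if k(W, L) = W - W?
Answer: -2244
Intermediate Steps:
k(W, L) = 0
(-33 + k(10, -6))*68 = (-33 + 0)*68 = -33*68 = -2244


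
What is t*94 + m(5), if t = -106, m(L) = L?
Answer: -9959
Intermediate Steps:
t*94 + m(5) = -106*94 + 5 = -9964 + 5 = -9959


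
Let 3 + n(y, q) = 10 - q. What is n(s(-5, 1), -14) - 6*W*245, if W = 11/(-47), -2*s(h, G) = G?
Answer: 17157/47 ≈ 365.04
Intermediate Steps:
s(h, G) = -G/2
W = -11/47 (W = 11*(-1/47) = -11/47 ≈ -0.23404)
n(y, q) = 7 - q (n(y, q) = -3 + (10 - q) = 7 - q)
n(s(-5, 1), -14) - 6*W*245 = (7 - 1*(-14)) - 6*(-11/47)*245 = (7 + 14) + (66/47)*245 = 21 + 16170/47 = 17157/47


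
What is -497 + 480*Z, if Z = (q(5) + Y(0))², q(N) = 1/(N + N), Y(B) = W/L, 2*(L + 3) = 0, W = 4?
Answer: 3497/15 ≈ 233.13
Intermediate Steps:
L = -3 (L = -3 + (½)*0 = -3 + 0 = -3)
Y(B) = -4/3 (Y(B) = 4/(-3) = 4*(-⅓) = -4/3)
q(N) = 1/(2*N)
Z = 1369/900 (Z = ((½)/5 - 4/3)² = ((½)*(⅕) - 4/3)² = (⅒ - 4/3)² = (-37/30)² = 1369/900 ≈ 1.5211)
-497 + 480*Z = -497 + 480*(1369/900) = -497 + 10952/15 = 3497/15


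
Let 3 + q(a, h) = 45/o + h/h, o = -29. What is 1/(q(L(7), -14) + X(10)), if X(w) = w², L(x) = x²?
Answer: 29/2797 ≈ 0.010368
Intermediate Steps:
q(a, h) = -103/29 (q(a, h) = -3 + (45/(-29) + h/h) = -3 + (45*(-1/29) + 1) = -3 + (-45/29 + 1) = -3 - 16/29 = -103/29)
1/(q(L(7), -14) + X(10)) = 1/(-103/29 + 10²) = 1/(-103/29 + 100) = 1/(2797/29) = 29/2797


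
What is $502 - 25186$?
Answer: $-24684$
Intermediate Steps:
$502 - 25186 = -24684$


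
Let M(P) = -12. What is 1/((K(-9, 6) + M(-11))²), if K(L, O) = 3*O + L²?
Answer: 1/7569 ≈ 0.00013212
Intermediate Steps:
K(L, O) = L² + 3*O
1/((K(-9, 6) + M(-11))²) = 1/((((-9)² + 3*6) - 12)²) = 1/(((81 + 18) - 12)²) = 1/((99 - 12)²) = 1/(87²) = 1/7569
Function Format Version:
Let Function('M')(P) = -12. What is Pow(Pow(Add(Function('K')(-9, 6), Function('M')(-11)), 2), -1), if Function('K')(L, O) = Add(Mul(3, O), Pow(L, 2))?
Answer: Rational(1, 7569) ≈ 0.00013212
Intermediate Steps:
Function('K')(L, O) = Add(Pow(L, 2), Mul(3, O))
Pow(Pow(Add(Function('K')(-9, 6), Function('M')(-11)), 2), -1) = Pow(Pow(Add(Add(Pow(-9, 2), Mul(3, 6)), -12), 2), -1) = Pow(Pow(Add(Add(81, 18), -12), 2), -1) = Pow(Pow(Add(99, -12), 2), -1) = Pow(Pow(87, 2), -1) = Pow(7569, -1) = Rational(1, 7569)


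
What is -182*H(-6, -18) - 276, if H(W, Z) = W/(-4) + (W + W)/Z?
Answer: -2011/3 ≈ -670.33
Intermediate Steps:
H(W, Z) = -W/4 + 2*W/Z (H(W, Z) = W*(-1/4) + (2*W)/Z = -W/4 + 2*W/Z)
-182*H(-6, -18) - 276 = -91*(-6)*(8 - 1*(-18))/(2*(-18)) - 276 = -91*(-6)*(-1)*(8 + 18)/(2*18) - 276 = -91*(-6)*(-1)*26/(2*18) - 276 = -182*13/6 - 276 = -1183/3 - 276 = -2011/3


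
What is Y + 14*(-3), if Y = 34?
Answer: -8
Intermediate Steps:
Y + 14*(-3) = 34 + 14*(-3) = 34 - 42 = -8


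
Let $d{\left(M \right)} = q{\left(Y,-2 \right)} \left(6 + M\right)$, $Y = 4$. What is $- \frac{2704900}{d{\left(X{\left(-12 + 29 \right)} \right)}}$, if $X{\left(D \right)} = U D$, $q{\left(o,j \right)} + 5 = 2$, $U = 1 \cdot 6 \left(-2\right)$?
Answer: $- \frac{122950}{27} \approx -4553.7$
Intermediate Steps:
$U = -12$ ($U = 6 \left(-2\right) = -12$)
$q{\left(o,j \right)} = -3$ ($q{\left(o,j \right)} = -5 + 2 = -3$)
$X{\left(D \right)} = - 12 D$
$d{\left(M \right)} = -18 - 3 M$ ($d{\left(M \right)} = - 3 \left(6 + M\right) = -18 - 3 M$)
$- \frac{2704900}{d{\left(X{\left(-12 + 29 \right)} \right)}} = - \frac{2704900}{-18 - 3 \left(- 12 \left(-12 + 29\right)\right)} = - \frac{2704900}{-18 - 3 \left(\left(-12\right) 17\right)} = - \frac{2704900}{-18 - -612} = - \frac{2704900}{-18 + 612} = - \frac{2704900}{594} = \left(-2704900\right) \frac{1}{594} = - \frac{122950}{27}$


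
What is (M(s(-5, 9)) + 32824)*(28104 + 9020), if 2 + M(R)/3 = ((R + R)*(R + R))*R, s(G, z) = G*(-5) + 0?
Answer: 8179085432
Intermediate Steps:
s(G, z) = -5*G (s(G, z) = -5*G + 0 = -5*G)
M(R) = -6 + 12*R³ (M(R) = -6 + 3*(((R + R)*(R + R))*R) = -6 + 3*(((2*R)*(2*R))*R) = -6 + 3*((4*R²)*R) = -6 + 3*(4*R³) = -6 + 12*R³)
(M(s(-5, 9)) + 32824)*(28104 + 9020) = ((-6 + 12*(-5*(-5))³) + 32824)*(28104 + 9020) = ((-6 + 12*25³) + 32824)*37124 = ((-6 + 12*15625) + 32824)*37124 = ((-6 + 187500) + 32824)*37124 = (187494 + 32824)*37124 = 220318*37124 = 8179085432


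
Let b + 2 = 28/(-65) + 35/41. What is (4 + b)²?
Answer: 41692849/7102225 ≈ 5.8704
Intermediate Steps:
b = -4203/2665 (b = -2 + (28/(-65) + 35/41) = -2 + (28*(-1/65) + 35*(1/41)) = -2 + (-28/65 + 35/41) = -2 + 1127/2665 = -4203/2665 ≈ -1.5771)
(4 + b)² = (4 - 4203/2665)² = (6457/2665)² = 41692849/7102225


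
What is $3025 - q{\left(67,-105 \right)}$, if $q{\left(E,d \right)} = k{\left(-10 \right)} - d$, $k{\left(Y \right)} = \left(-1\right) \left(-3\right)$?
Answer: $2917$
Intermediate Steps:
$k{\left(Y \right)} = 3$
$q{\left(E,d \right)} = 3 - d$
$3025 - q{\left(67,-105 \right)} = 3025 - \left(3 - -105\right) = 3025 - \left(3 + 105\right) = 3025 - 108 = 2917$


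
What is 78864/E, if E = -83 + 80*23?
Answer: 78864/1757 ≈ 44.886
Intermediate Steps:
E = 1757 (E = -83 + 1840 = 1757)
78864/E = 78864/1757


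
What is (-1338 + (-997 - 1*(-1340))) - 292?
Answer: -1287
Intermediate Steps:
(-1338 + (-997 - 1*(-1340))) - 292 = (-1338 + (-997 + 1340)) - 292 = (-1338 + 343) - 292 = -995 - 292 = -1287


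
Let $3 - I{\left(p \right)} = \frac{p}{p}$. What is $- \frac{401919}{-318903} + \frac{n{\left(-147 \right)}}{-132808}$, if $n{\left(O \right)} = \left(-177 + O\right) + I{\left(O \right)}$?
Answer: $\frac{685650581}{542985508} \approx 1.2627$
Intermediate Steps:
$I{\left(p \right)} = 2$ ($I{\left(p \right)} = 3 - \frac{p}{p} = 3 - 1 = 2$)
$n{\left(O \right)} = -175 + O$ ($n{\left(O \right)} = \left(-177 + O\right) + 2 = -175 + O$)
$- \frac{401919}{-318903} + \frac{n{\left(-147 \right)}}{-132808} = - \frac{401919}{-318903} + \frac{-175 - 147}{-132808} = \left(-401919\right) \left(- \frac{1}{318903}\right) - - \frac{161}{66404} = \frac{133973}{106301} + \frac{161}{66404} = \frac{685650581}{542985508}$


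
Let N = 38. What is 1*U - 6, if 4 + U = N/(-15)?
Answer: -188/15 ≈ -12.533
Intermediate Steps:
U = -98/15 (U = -4 + 38/(-15) = -4 + 38*(-1/15) = -4 - 38/15 = -98/15 ≈ -6.5333)
1*U - 6 = 1*(-98/15) - 6 = -98/15 - 6 = -188/15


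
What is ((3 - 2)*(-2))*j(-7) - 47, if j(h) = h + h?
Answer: -19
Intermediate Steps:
j(h) = 2*h
((3 - 2)*(-2))*j(-7) - 47 = ((3 - 2)*(-2))*(2*(-7)) - 47 = (1*(-2))*(-14) - 47 = -2*(-14) - 47 = 28 - 47 = -19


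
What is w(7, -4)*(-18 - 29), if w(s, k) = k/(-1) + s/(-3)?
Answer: -235/3 ≈ -78.333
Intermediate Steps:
w(s, k) = -k - s/3 (w(s, k) = k*(-1) + s*(-1/3) = -k - s/3)
w(7, -4)*(-18 - 29) = (-1*(-4) - 1/3*7)*(-18 - 29) = (4 - 7/3)*(-47) = (5/3)*(-47) = -235/3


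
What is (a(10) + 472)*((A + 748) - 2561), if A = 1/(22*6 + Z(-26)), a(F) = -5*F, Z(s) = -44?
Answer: -33663573/44 ≈ -7.6508e+5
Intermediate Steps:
A = 1/88 (A = 1/(22*6 - 44) = 1/(132 - 44) = 1/88 ≈ 0.011364)
(a(10) + 472)*((A + 748) - 2561) = (-5*10 + 472)*((1/88 + 748) - 2561) = (-50 + 472)*(65825/88 - 2561) = 422*(-159543/88) = -33663573/44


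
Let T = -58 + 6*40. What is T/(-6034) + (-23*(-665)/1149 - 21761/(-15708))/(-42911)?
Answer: -3394183599025/111266793377124 ≈ -0.030505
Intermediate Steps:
T = 182 (T = -58 + 240 = 182)
T/(-6034) + (-23*(-665)/1149 - 21761/(-15708))/(-42911) = 182/(-6034) + (-23*(-665)/1149 - 21761/(-15708))/(-42911) = 182*(-1/6034) + (15295*(1/1149) - 21761*(-1/15708))*(-1/42911) = -13/431 + (15295/1149 + 21761/15708)*(-1/42911) = -13/431 + (88419083/6016164)*(-1/42911) = -13/431 - 88419083/258159613404 = -3394183599025/111266793377124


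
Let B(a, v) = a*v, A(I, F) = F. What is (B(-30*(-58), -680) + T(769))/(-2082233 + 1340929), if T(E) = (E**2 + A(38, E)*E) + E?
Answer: -291/741304 ≈ -0.00039255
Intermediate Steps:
T(E) = E + 2*E**2 (T(E) = (E**2 + E*E) + E = (E**2 + E**2) + E = 2*E**2 + E = E + 2*E**2)
(B(-30*(-58), -680) + T(769))/(-2082233 + 1340929) = (-30*(-58)*(-680) + 769*(1 + 2*769))/(-2082233 + 1340929) = (1740*(-680) + 769*(1 + 1538))/(-741304) = (-1183200 + 769*1539)*(-1/741304) = (-1183200 + 1183491)*(-1/741304) = 291*(-1/741304) = -291/741304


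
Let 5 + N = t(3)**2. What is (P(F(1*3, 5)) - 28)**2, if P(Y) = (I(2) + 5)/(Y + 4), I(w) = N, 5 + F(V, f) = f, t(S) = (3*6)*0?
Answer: 784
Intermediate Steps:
t(S) = 0 (t(S) = 18*0 = 0)
F(V, f) = -5 + f
N = -5 (N = -5 + 0**2 = -5 + 0 = -5)
I(w) = -5
P(Y) = 0 (P(Y) = (-5 + 5)/(Y + 4) = 0/(4 + Y) = 0)
(P(F(1*3, 5)) - 28)**2 = (0 - 28)**2 = (-28)**2 = 784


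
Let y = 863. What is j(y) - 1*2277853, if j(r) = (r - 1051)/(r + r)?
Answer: -1965787233/863 ≈ -2.2779e+6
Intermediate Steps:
j(r) = (-1051 + r)/(2*r) (j(r) = (-1051 + r)/((2*r)) = (-1051 + r)*(1/(2*r)) = (-1051 + r)/(2*r))
j(y) - 1*2277853 = (½)*(-1051 + 863)/863 - 1*2277853 = (½)*(1/863)*(-188) - 2277853 = -94/863 - 2277853 = -1965787233/863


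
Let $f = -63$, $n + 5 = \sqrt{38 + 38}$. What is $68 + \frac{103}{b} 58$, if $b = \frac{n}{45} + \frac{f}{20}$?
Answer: $- \frac{202621612}{114451} - \frac{2867520 \sqrt{19}}{114451} \approx -1879.6$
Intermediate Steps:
$n = -5 + 2 \sqrt{19}$ ($n = -5 + \sqrt{38 + 38} = -5 + \sqrt{76} = -5 + 2 \sqrt{19} \approx 3.7178$)
$b = - \frac{587}{180} + \frac{2 \sqrt{19}}{45}$ ($b = \frac{-5 + 2 \sqrt{19}}{45} - \frac{63}{20} = \left(-5 + 2 \sqrt{19}\right) \frac{1}{45} - \frac{63}{20} = \left(- \frac{1}{9} + \frac{2 \sqrt{19}}{45}\right) - \frac{63}{20} = - \frac{587}{180} + \frac{2 \sqrt{19}}{45} \approx -3.0674$)
$68 + \frac{103}{b} 58 = 68 + \frac{103}{- \frac{587}{180} + \frac{2 \sqrt{19}}{45}} \cdot 58 = 68 + \frac{5974}{- \frac{587}{180} + \frac{2 \sqrt{19}}{45}}$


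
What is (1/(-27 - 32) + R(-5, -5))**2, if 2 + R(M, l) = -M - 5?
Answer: 14161/3481 ≈ 4.0681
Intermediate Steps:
R(M, l) = -7 - M (R(M, l) = -2 + (-M - 5) = -2 + (-5 - M) = -7 - M)
(1/(-27 - 32) + R(-5, -5))**2 = (1/(-27 - 32) + (-7 - 1*(-5)))**2 = (1/(-59) + (-7 + 5))**2 = (-1/59 - 2)**2 = (-119/59)**2 = 14161/3481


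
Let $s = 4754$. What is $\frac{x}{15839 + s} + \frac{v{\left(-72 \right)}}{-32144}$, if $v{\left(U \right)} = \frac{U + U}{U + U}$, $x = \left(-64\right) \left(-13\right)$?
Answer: $\frac{26723215}{661941392} \approx 0.040371$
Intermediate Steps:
$x = 832$
$v{\left(U \right)} = 1$ ($v{\left(U \right)} = \frac{2 U}{2 U} = 2 U \frac{1}{2 U} = 1$)
$\frac{x}{15839 + s} + \frac{v{\left(-72 \right)}}{-32144} = \frac{832}{15839 + 4754} + 1 \frac{1}{-32144} = \frac{832}{20593} + 1 \left(- \frac{1}{32144}\right) = 832 \cdot \frac{1}{20593} - \frac{1}{32144} = \frac{832}{20593} - \frac{1}{32144} = \frac{26723215}{661941392}$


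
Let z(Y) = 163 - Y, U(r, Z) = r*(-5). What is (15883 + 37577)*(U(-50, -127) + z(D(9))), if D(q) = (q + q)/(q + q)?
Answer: 22025520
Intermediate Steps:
U(r, Z) = -5*r
D(q) = 1 (D(q) = (2*q)/((2*q)) = (2*q)*(1/(2*q)) = 1)
(15883 + 37577)*(U(-50, -127) + z(D(9))) = (15883 + 37577)*(-5*(-50) + (163 - 1*1)) = 53460*(250 + (163 - 1)) = 53460*(250 + 162) = 53460*412 = 22025520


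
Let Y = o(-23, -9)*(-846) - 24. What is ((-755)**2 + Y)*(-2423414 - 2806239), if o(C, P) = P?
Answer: -3020726017595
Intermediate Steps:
Y = 7590 (Y = -9*(-846) - 24 = 7614 - 24 = 7590)
((-755)**2 + Y)*(-2423414 - 2806239) = ((-755)**2 + 7590)*(-2423414 - 2806239) = (570025 + 7590)*(-5229653) = 577615*(-5229653) = -3020726017595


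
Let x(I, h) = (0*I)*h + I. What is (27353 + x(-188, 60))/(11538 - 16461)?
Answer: -9055/1641 ≈ -5.5180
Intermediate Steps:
x(I, h) = I (x(I, h) = 0*h + I = 0 + I = I)
(27353 + x(-188, 60))/(11538 - 16461) = (27353 - 188)/(11538 - 16461) = 27165/(-4923) = 27165*(-1/4923) = -9055/1641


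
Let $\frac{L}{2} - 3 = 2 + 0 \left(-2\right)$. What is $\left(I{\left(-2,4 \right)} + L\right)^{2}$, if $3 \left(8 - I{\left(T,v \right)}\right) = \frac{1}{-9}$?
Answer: $\frac{237169}{729} \approx 325.33$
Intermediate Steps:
$I{\left(T,v \right)} = \frac{217}{27}$ ($I{\left(T,v \right)} = 8 - \frac{1}{3 \left(-9\right)} = 8 - - \frac{1}{27} = 8 + \frac{1}{27} = \frac{217}{27}$)
$L = 10$ ($L = 6 + 2 \left(2 + 0 \left(-2\right)\right) = 6 + 2 \left(2 + 0\right) = 6 + 2 \cdot 2 = 6 + 4 = 10$)
$\left(I{\left(-2,4 \right)} + L\right)^{2} = \left(\frac{217}{27} + 10\right)^{2} = \left(\frac{487}{27}\right)^{2} = \frac{237169}{729}$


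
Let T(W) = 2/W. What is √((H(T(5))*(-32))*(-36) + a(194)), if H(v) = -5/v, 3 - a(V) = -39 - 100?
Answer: I*√14258 ≈ 119.41*I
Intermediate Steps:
a(V) = 142 (a(V) = 3 - (-39 - 100) = 3 - 1*(-139) = 3 + 139 = 142)
√((H(T(5))*(-32))*(-36) + a(194)) = √((-5/(2/5)*(-32))*(-36) + 142) = √((-5/(2*(⅕))*(-32))*(-36) + 142) = √((-5/⅖*(-32))*(-36) + 142) = √((-5*5/2*(-32))*(-36) + 142) = √(-25/2*(-32)*(-36) + 142) = √(400*(-36) + 142) = √(-14400 + 142) = √(-14258) = I*√14258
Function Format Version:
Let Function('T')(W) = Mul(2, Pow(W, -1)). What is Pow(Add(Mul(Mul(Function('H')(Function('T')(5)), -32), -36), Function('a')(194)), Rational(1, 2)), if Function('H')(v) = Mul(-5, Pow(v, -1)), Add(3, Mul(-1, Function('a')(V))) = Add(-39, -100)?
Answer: Mul(I, Pow(14258, Rational(1, 2))) ≈ Mul(119.41, I)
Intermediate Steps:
Function('a')(V) = 142 (Function('a')(V) = Add(3, Mul(-1, Add(-39, -100))) = Add(3, Mul(-1, -139)) = Add(3, 139) = 142)
Pow(Add(Mul(Mul(Function('H')(Function('T')(5)), -32), -36), Function('a')(194)), Rational(1, 2)) = Pow(Add(Mul(Mul(Mul(-5, Pow(Mul(2, Pow(5, -1)), -1)), -32), -36), 142), Rational(1, 2)) = Pow(Add(Mul(Mul(Mul(-5, Pow(Mul(2, Rational(1, 5)), -1)), -32), -36), 142), Rational(1, 2)) = Pow(Add(Mul(Mul(Mul(-5, Pow(Rational(2, 5), -1)), -32), -36), 142), Rational(1, 2)) = Pow(Add(Mul(Mul(Mul(-5, Rational(5, 2)), -32), -36), 142), Rational(1, 2)) = Pow(Add(Mul(Mul(Rational(-25, 2), -32), -36), 142), Rational(1, 2)) = Pow(Add(Mul(400, -36), 142), Rational(1, 2)) = Pow(Add(-14400, 142), Rational(1, 2)) = Pow(-14258, Rational(1, 2)) = Mul(I, Pow(14258, Rational(1, 2)))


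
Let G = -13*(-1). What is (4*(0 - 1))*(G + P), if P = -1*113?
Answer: 400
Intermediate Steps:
G = 13
P = -113
(4*(0 - 1))*(G + P) = (4*(0 - 1))*(13 - 113) = (4*(-1))*(-100) = -4*(-100) = 400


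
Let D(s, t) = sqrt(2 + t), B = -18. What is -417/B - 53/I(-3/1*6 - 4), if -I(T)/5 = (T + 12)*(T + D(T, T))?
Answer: 292483/12600 + 53*I*sqrt(5)/12600 ≈ 23.213 + 0.0094057*I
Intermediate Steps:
I(T) = -5*(12 + T)*(T + sqrt(2 + T)) (I(T) = -5*(T + 12)*(T + sqrt(2 + T)) = -5*(12 + T)*(T + sqrt(2 + T)))
-417/B - 53/I(-3/1*6 - 4) = -417/(-18) - 53/(-60*(-3/1*6 - 4) - 60*sqrt(2 + (-3/1*6 - 4)) - 5*(-3/1*6 - 4)**2 - 5*(-3/1*6 - 4)*sqrt(2 + (-3/1*6 - 4))) = -417*(-1/18) - 53/(-60*(-3*1*6 - 4) - 60*sqrt(2 + (-3*1*6 - 4)) - 5*(-3*1*6 - 4)**2 - 5*(-3*1*6 - 4)*sqrt(2 + (-3*1*6 - 4))) = 139/6 - 53/(-60*(-3*6 - 4) - 60*sqrt(2 + (-3*6 - 4)) - 5*(-3*6 - 4)**2 - 5*(-3*6 - 4)*sqrt(2 + (-3*6 - 4))) = 139/6 - 53/(-60*(-18 - 4) - 60*sqrt(2 + (-18 - 4)) - 5*(-18 - 4)**2 - 5*(-18 - 4)*sqrt(2 + (-18 - 4))) = 139/6 - 53/(-60*(-22) - 60*sqrt(2 - 22) - 5*(-22)**2 - 5*(-22)*sqrt(2 - 22)) = 139/6 - 53/(1320 - 120*I*sqrt(5) - 5*484 - 5*(-22)*sqrt(-20)) = 139/6 - 53/(1320 - 120*I*sqrt(5) - 2420 - 5*(-22)*2*I*sqrt(5)) = 139/6 - 53/(1320 - 120*I*sqrt(5) - 2420 + 220*I*sqrt(5)) = 139/6 - 53/(-1100 + 100*I*sqrt(5))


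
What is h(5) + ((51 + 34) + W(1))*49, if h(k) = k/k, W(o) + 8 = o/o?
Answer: 3823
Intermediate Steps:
W(o) = -7 (W(o) = -8 + o/o = -8 + 1 = -7)
h(k) = 1
h(5) + ((51 + 34) + W(1))*49 = 1 + ((51 + 34) - 7)*49 = 1 + (85 - 7)*49 = 1 + 78*49 = 1 + 3822 = 3823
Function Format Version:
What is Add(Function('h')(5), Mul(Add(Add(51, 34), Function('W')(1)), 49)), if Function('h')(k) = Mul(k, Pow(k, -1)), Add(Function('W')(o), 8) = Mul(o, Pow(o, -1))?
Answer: 3823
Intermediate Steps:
Function('W')(o) = -7 (Function('W')(o) = Add(-8, Mul(o, Pow(o, -1))) = Add(-8, 1) = -7)
Function('h')(k) = 1
Add(Function('h')(5), Mul(Add(Add(51, 34), Function('W')(1)), 49)) = Add(1, Mul(Add(Add(51, 34), -7), 49)) = Add(1, Mul(Add(85, -7), 49)) = Add(1, Mul(78, 49)) = Add(1, 3822) = 3823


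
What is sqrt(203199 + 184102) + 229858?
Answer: 229858 + sqrt(387301) ≈ 2.3048e+5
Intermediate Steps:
sqrt(203199 + 184102) + 229858 = sqrt(387301) + 229858 = 229858 + sqrt(387301)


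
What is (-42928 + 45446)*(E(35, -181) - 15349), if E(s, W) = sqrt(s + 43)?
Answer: -38648782 + 2518*sqrt(78) ≈ -3.8627e+7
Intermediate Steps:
E(s, W) = sqrt(43 + s)
(-42928 + 45446)*(E(35, -181) - 15349) = (-42928 + 45446)*(sqrt(43 + 35) - 15349) = 2518*(sqrt(78) - 15349) = 2518*(-15349 + sqrt(78)) = -38648782 + 2518*sqrt(78)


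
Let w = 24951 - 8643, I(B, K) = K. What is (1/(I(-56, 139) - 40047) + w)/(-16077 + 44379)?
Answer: 650819663/1129476216 ≈ 0.57621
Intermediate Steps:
w = 16308
(1/(I(-56, 139) - 40047) + w)/(-16077 + 44379) = (1/(139 - 40047) + 16308)/(-16077 + 44379) = (1/(-39908) + 16308)/28302 = (-1/39908 + 16308)*(1/28302) = (650819663/39908)*(1/28302) = 650819663/1129476216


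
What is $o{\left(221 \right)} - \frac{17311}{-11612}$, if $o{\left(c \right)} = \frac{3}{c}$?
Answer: $\frac{3860567}{2566252} \approx 1.5044$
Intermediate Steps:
$o{\left(221 \right)} - \frac{17311}{-11612} = \frac{3}{221} - \frac{17311}{-11612} = 3 \cdot \frac{1}{221} - 17311 \left(- \frac{1}{11612}\right) = \frac{3}{221} - - \frac{17311}{11612} = \frac{3}{221} + \frac{17311}{11612} = \frac{3860567}{2566252}$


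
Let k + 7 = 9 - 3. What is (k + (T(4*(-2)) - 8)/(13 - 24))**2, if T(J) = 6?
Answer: 81/121 ≈ 0.66942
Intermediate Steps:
k = -1 (k = -7 + (9 - 3) = -7 + 6 = -1)
(k + (T(4*(-2)) - 8)/(13 - 24))**2 = (-1 + (6 - 8)/(13 - 24))**2 = (-1 - 2/(-11))**2 = (-1 - 2*(-1/11))**2 = (-1 + 2/11)**2 = (-9/11)**2 = 81/121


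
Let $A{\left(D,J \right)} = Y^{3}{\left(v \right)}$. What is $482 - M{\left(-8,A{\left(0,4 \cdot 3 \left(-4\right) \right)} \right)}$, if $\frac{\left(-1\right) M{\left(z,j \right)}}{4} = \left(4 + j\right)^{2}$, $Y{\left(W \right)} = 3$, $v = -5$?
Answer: $4326$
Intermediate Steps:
$A{\left(D,J \right)} = 27$ ($A{\left(D,J \right)} = 3^{3} = 27$)
$M{\left(z,j \right)} = - 4 \left(4 + j\right)^{2}$
$482 - M{\left(-8,A{\left(0,4 \cdot 3 \left(-4\right) \right)} \right)} = 482 - - 4 \left(4 + 27\right)^{2} = 482 - - 4 \cdot 31^{2} = 482 - \left(-4\right) 961 = 482 - -3844 = 482 + 3844 = 4326$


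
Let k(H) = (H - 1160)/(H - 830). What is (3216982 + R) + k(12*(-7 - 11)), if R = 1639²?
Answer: 3087428157/523 ≈ 5.9033e+6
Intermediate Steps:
k(H) = (-1160 + H)/(-830 + H)
R = 2686321
(3216982 + R) + k(12*(-7 - 11)) = (3216982 + 2686321) + (-1160 + 12*(-7 - 11))/(-830 + 12*(-7 - 11)) = 5903303 + (-1160 + 12*(-18))/(-830 + 12*(-18)) = 5903303 + (-1160 - 216)/(-830 - 216) = 5903303 - 1376/(-1046) = 5903303 - 1/1046*(-1376) = 5903303 + 688/523 = 3087428157/523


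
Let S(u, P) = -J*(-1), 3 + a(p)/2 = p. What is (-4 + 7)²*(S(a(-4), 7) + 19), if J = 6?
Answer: 225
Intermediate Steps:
a(p) = -6 + 2*p
S(u, P) = 6 (S(u, P) = -6*(-1) = -1*(-6) = 6)
(-4 + 7)²*(S(a(-4), 7) + 19) = (-4 + 7)²*(6 + 19) = 3²*25 = 9*25 = 225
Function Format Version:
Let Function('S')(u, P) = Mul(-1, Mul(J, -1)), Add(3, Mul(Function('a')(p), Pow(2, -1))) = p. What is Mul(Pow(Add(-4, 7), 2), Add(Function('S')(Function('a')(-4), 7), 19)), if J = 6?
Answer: 225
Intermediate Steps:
Function('a')(p) = Add(-6, Mul(2, p))
Function('S')(u, P) = 6 (Function('S')(u, P) = Mul(-1, Mul(6, -1)) = Mul(-1, -6) = 6)
Mul(Pow(Add(-4, 7), 2), Add(Function('S')(Function('a')(-4), 7), 19)) = Mul(Pow(Add(-4, 7), 2), Add(6, 19)) = Mul(Pow(3, 2), 25) = Mul(9, 25) = 225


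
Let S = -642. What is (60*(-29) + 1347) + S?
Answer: -1035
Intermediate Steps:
(60*(-29) + 1347) + S = (60*(-29) + 1347) - 642 = (-1740 + 1347) - 642 = -393 - 642 = -1035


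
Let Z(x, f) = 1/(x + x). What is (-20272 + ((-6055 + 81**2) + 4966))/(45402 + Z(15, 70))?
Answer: -444000/1362061 ≈ -0.32598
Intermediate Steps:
Z(x, f) = 1/(2*x)
(-20272 + ((-6055 + 81**2) + 4966))/(45402 + Z(15, 70)) = (-20272 + ((-6055 + 81**2) + 4966))/(45402 + (1/2)/15) = (-20272 + ((-6055 + 6561) + 4966))/(45402 + (1/2)*(1/15)) = (-20272 + (506 + 4966))/(45402 + 1/30) = (-20272 + 5472)/(1362061/30) = -14800*30/1362061 = -444000/1362061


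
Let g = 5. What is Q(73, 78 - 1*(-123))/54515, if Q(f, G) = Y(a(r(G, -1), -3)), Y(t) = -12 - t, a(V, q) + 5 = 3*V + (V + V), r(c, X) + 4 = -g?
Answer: 38/54515 ≈ 0.00069706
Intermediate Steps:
r(c, X) = -9 (r(c, X) = -4 - 1*5 = -4 - 5 = -9)
a(V, q) = -5 + 5*V (a(V, q) = -5 + (3*V + (V + V)) = -5 + (3*V + 2*V) = -5 + 5*V)
Q(f, G) = 38 (Q(f, G) = -12 - (-5 + 5*(-9)) = -12 - (-5 - 45) = -12 - 1*(-50) = -12 + 50 = 38)
Q(73, 78 - 1*(-123))/54515 = 38/54515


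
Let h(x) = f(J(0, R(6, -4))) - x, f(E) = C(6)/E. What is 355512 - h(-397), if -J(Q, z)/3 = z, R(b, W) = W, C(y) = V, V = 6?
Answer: 710229/2 ≈ 3.5511e+5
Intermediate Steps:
C(y) = 6
J(Q, z) = -3*z
f(E) = 6/E
h(x) = ½ - x (h(x) = 6/((-3*(-4))) - x = 6/12 - x = 6*(1/12) - x = ½ - x)
355512 - h(-397) = 355512 - (½ - 1*(-397)) = 355512 - (½ + 397) = 355512 - 1*795/2 = 355512 - 795/2 = 710229/2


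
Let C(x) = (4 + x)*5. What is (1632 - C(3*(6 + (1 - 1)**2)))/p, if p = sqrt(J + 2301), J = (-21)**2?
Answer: 761*sqrt(2742)/1371 ≈ 29.066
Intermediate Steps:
J = 441
C(x) = 20 + 5*x
p = sqrt(2742) (p = sqrt(441 + 2301) = sqrt(2742) ≈ 52.364)
(1632 - C(3*(6 + (1 - 1)**2)))/p = (1632 - (20 + 5*(3*(6 + (1 - 1)**2))))/(sqrt(2742)) = (1632 - (20 + 5*(3*(6 + 0**2))))*(sqrt(2742)/2742) = (1632 - (20 + 5*(3*(6 + 0))))*(sqrt(2742)/2742) = (1632 - (20 + 5*(3*6)))*(sqrt(2742)/2742) = (1632 - (20 + 5*18))*(sqrt(2742)/2742) = (1632 - (20 + 90))*(sqrt(2742)/2742) = (1632 - 1*110)*(sqrt(2742)/2742) = (1632 - 110)*(sqrt(2742)/2742) = 1522*(sqrt(2742)/2742) = 761*sqrt(2742)/1371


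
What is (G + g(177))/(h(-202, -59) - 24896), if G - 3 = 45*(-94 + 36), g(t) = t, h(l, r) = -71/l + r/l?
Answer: 245430/2514431 ≈ 0.097609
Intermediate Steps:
G = -2607 (G = 3 + 45*(-94 + 36) = 3 + 45*(-58) = 3 - 2610 = -2607)
(G + g(177))/(h(-202, -59) - 24896) = (-2607 + 177)/((-71 - 59)/(-202) - 24896) = -2430/(-1/202*(-130) - 24896) = -2430/(65/101 - 24896) = -2430/(-2514431/101) = -2430*(-101/2514431) = 245430/2514431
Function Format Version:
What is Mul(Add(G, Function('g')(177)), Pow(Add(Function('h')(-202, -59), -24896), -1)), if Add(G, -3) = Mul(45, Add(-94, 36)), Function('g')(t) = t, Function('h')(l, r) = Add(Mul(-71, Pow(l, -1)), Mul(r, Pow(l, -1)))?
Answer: Rational(245430, 2514431) ≈ 0.097609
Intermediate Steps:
G = -2607 (G = Add(3, Mul(45, Add(-94, 36))) = Add(3, Mul(45, -58)) = Add(3, -2610) = -2607)
Mul(Add(G, Function('g')(177)), Pow(Add(Function('h')(-202, -59), -24896), -1)) = Mul(Add(-2607, 177), Pow(Add(Mul(Pow(-202, -1), Add(-71, -59)), -24896), -1)) = Mul(-2430, Pow(Add(Mul(Rational(-1, 202), -130), -24896), -1)) = Mul(-2430, Pow(Add(Rational(65, 101), -24896), -1)) = Mul(-2430, Pow(Rational(-2514431, 101), -1)) = Mul(-2430, Rational(-101, 2514431)) = Rational(245430, 2514431)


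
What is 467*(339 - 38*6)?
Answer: 51837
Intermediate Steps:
467*(339 - 38*6) = 467*(339 - 228) = 467*111 = 51837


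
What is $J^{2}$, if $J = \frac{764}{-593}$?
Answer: $\frac{583696}{351649} \approx 1.6599$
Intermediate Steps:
$J = - \frac{764}{593}$ ($J = 764 \left(- \frac{1}{593}\right) = - \frac{764}{593} \approx -1.2884$)
$J^{2} = \left(- \frac{764}{593}\right)^{2} = \frac{583696}{351649}$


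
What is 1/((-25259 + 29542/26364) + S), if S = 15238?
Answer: -13182/132082051 ≈ -9.9802e-5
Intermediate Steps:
1/((-25259 + 29542/26364) + S) = 1/((-25259 + 29542/26364) + 15238) = 1/((-25259 + 29542*(1/26364)) + 15238) = 1/((-25259 + 14771/13182) + 15238) = 1/(-332949367/13182 + 15238) = 1/(-132082051/13182) = -13182/132082051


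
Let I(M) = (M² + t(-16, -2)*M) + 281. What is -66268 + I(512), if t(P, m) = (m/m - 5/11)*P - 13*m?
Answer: 2255007/11 ≈ 2.0500e+5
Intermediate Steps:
t(P, m) = -13*m + 6*P/11 (t(P, m) = (1 - 5*1/11)*P - 13*m = (1 - 5/11)*P - 13*m = 6*P/11 - 13*m = -13*m + 6*P/11)
I(M) = 281 + M² + 190*M/11 (I(M) = (M² + (-13*(-2) + (6/11)*(-16))*M) + 281 = (M² + (26 - 96/11)*M) + 281 = (M² + 190*M/11) + 281 = 281 + M² + 190*M/11)
-66268 + I(512) = -66268 + (281 + 512² + (190/11)*512) = -66268 + (281 + 262144 + 97280/11) = -66268 + 2983955/11 = 2255007/11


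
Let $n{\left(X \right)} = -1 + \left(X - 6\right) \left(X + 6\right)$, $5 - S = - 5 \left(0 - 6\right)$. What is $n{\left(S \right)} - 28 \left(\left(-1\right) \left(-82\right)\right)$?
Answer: $-1708$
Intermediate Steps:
$S = -25$ ($S = 5 - - 5 \left(0 - 6\right) = 5 - \left(-5\right) \left(-6\right) = 5 - 30 = -25$)
$n{\left(X \right)} = -1 + \left(-6 + X\right) \left(6 + X\right)$
$n{\left(S \right)} - 28 \left(\left(-1\right) \left(-82\right)\right) = \left(-37 + \left(-25\right)^{2}\right) - 28 \left(\left(-1\right) \left(-82\right)\right) = \left(-37 + 625\right) - 2296 = 588 - 2296 = -1708$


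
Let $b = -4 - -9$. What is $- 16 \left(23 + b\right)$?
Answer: $-448$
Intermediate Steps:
$b = 5$ ($b = -4 + 9 = 5$)
$- 16 \left(23 + b\right) = - 16 \left(23 + 5\right) = \left(-16\right) 28 = -448$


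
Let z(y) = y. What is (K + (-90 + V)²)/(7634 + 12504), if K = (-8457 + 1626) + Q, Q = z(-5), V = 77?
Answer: -6667/20138 ≈ -0.33107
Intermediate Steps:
Q = -5
K = -6836 (K = (-8457 + 1626) - 5 = -6831 - 5 = -6836)
(K + (-90 + V)²)/(7634 + 12504) = (-6836 + (-90 + 77)²)/(7634 + 12504) = (-6836 + (-13)²)/20138 = (-6836 + 169)*(1/20138) = -6667*1/20138 = -6667/20138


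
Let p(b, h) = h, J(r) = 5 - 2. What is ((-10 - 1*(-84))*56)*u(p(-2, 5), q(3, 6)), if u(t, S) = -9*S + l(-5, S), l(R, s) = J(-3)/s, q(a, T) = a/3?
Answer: -24864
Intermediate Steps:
J(r) = 3
q(a, T) = a/3 (q(a, T) = a*(1/3) = a/3)
l(R, s) = 3/s
u(t, S) = -9*S + 3/S
((-10 - 1*(-84))*56)*u(p(-2, 5), q(3, 6)) = ((-10 - 1*(-84))*56)*(-3*3 + 3/(((1/3)*3))) = ((-10 + 84)*56)*(-9*1 + 3/1) = (74*56)*(-9 + 3*1) = 4144*(-9 + 3) = 4144*(-6) = -24864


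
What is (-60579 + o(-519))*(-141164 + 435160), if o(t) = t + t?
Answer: -18115151532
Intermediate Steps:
o(t) = 2*t
(-60579 + o(-519))*(-141164 + 435160) = (-60579 + 2*(-519))*(-141164 + 435160) = (-60579 - 1038)*293996 = -61617*293996 = -18115151532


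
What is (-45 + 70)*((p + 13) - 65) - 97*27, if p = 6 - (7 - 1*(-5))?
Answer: -4069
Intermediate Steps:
p = -6 (p = 6 - (7 + 5) = 6 - 1*12 = 6 - 12 = -6)
(-45 + 70)*((p + 13) - 65) - 97*27 = (-45 + 70)*((-6 + 13) - 65) - 97*27 = 25*(7 - 65) - 2619 = 25*(-58) - 2619 = -1450 - 2619 = -4069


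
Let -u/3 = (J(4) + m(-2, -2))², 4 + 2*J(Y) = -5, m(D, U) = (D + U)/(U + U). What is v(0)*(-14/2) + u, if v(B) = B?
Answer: -147/4 ≈ -36.750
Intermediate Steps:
m(D, U) = (D + U)/(2*U) (m(D, U) = (D + U)/((2*U)) = (D + U)*(1/(2*U)) = (D + U)/(2*U))
J(Y) = -9/2 (J(Y) = -2 + (½)*(-5) = -2 - 5/2 = -9/2)
u = -147/4 (u = -3*(-9/2 + (½)*(-2 - 2)/(-2))² = -3*(-9/2 + (½)*(-½)*(-4))² = -3*(-9/2 + 1)² = -3*(-7/2)² = -3*49/4 = -147/4 ≈ -36.750)
v(0)*(-14/2) + u = 0*(-14/2) - 147/4 = 0*(-14*½) - 147/4 = 0*(-7) - 147/4 = 0 - 147/4 = -147/4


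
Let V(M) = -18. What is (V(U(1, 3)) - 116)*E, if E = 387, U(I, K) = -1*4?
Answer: -51858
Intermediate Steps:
U(I, K) = -4
(V(U(1, 3)) - 116)*E = (-18 - 116)*387 = -134*387 = -51858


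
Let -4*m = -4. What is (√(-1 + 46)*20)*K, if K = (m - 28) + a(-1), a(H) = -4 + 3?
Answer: -1680*√5 ≈ -3756.6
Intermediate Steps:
m = 1 (m = -¼*(-4) = 1)
a(H) = -1
K = -28 (K = (1 - 28) - 1 = -27 - 1 = -28)
(√(-1 + 46)*20)*K = (√(-1 + 46)*20)*(-28) = (√45*20)*(-28) = ((3*√5)*20)*(-28) = (60*√5)*(-28) = -1680*√5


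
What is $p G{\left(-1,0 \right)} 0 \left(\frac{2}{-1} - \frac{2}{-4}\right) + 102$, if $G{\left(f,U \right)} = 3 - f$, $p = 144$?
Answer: $102$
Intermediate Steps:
$p G{\left(-1,0 \right)} 0 \left(\frac{2}{-1} - \frac{2}{-4}\right) + 102 = 144 \left(3 - -1\right) 0 \left(\frac{2}{-1} - \frac{2}{-4}\right) + 102 = 144 \left(3 + 1\right) 0 \left(2 \left(-1\right) - - \frac{1}{2}\right) + 102 = 144 \cdot 4 \cdot 0 \left(-2 + \frac{1}{2}\right) + 102 = 144 \cdot 0 \left(- \frac{3}{2}\right) + 102 = 144 \cdot 0 + 102 = 0 + 102 = 102$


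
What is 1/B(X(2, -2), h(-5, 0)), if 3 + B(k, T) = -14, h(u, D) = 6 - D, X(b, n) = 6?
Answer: -1/17 ≈ -0.058824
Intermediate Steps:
B(k, T) = -17 (B(k, T) = -3 - 14 = -17)
1/B(X(2, -2), h(-5, 0)) = 1/(-17) = -1/17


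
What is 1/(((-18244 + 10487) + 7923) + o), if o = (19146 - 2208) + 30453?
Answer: 1/47557 ≈ 2.1027e-5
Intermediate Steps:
o = 47391 (o = 16938 + 30453 = 47391)
1/(((-18244 + 10487) + 7923) + o) = 1/(((-18244 + 10487) + 7923) + 47391) = 1/((-7757 + 7923) + 47391) = 1/(166 + 47391) = 1/47557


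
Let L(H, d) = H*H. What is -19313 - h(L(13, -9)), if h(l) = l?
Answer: -19482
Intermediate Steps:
L(H, d) = H²
-19313 - h(L(13, -9)) = -19313 - 1*13² = -19313 - 1*169 = -19313 - 169 = -19482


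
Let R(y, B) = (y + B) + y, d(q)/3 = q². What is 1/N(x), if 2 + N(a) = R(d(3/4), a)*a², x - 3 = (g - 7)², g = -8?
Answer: 1/12027796 ≈ 8.3141e-8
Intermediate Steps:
d(q) = 3*q²
R(y, B) = B + 2*y (R(y, B) = (B + y) + y = B + 2*y)
x = 228 (x = 3 + (-8 - 7)² = 3 + (-15)² = 3 + 225 = 228)
N(a) = -2 + a²*(27/8 + a) (N(a) = -2 + (a + 2*(3*(3/4)²))*a² = -2 + (a + 2*(3*(3*(¼))²))*a² = -2 + (a + 2*(3*(¾)²))*a² = -2 + (a + 2*(3*(9/16)))*a² = -2 + (a + 2*(27/16))*a² = -2 + (a + 27/8)*a² = -2 + (27/8 + a)*a² = -2 + a²*(27/8 + a))
1/N(x) = 1/(-2 + 228²*(27/8 + 228)) = 1/(-2 + 51984*(1851/8)) = 1/(-2 + 12027798) = 1/12027796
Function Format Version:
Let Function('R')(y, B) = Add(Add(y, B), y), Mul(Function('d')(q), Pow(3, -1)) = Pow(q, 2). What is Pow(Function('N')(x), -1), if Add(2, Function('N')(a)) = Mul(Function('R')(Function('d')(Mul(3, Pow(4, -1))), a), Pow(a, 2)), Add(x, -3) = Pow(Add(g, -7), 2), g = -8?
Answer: Rational(1, 12027796) ≈ 8.3141e-8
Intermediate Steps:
Function('d')(q) = Mul(3, Pow(q, 2))
Function('R')(y, B) = Add(B, Mul(2, y)) (Function('R')(y, B) = Add(Add(B, y), y) = Add(B, Mul(2, y)))
x = 228 (x = Add(3, Pow(Add(-8, -7), 2)) = Add(3, Pow(-15, 2)) = Add(3, 225) = 228)
Function('N')(a) = Add(-2, Mul(Pow(a, 2), Add(Rational(27, 8), a))) (Function('N')(a) = Add(-2, Mul(Add(a, Mul(2, Mul(3, Pow(Mul(3, Pow(4, -1)), 2)))), Pow(a, 2))) = Add(-2, Mul(Add(a, Mul(2, Mul(3, Pow(Mul(3, Rational(1, 4)), 2)))), Pow(a, 2))) = Add(-2, Mul(Add(a, Mul(2, Mul(3, Pow(Rational(3, 4), 2)))), Pow(a, 2))) = Add(-2, Mul(Add(a, Mul(2, Mul(3, Rational(9, 16)))), Pow(a, 2))) = Add(-2, Mul(Add(a, Mul(2, Rational(27, 16))), Pow(a, 2))) = Add(-2, Mul(Add(a, Rational(27, 8)), Pow(a, 2))) = Add(-2, Mul(Add(Rational(27, 8), a), Pow(a, 2))) = Add(-2, Mul(Pow(a, 2), Add(Rational(27, 8), a))))
Pow(Function('N')(x), -1) = Pow(Add(-2, Mul(Pow(228, 2), Add(Rational(27, 8), 228))), -1) = Pow(Add(-2, Mul(51984, Rational(1851, 8))), -1) = Pow(Add(-2, 12027798), -1) = Pow(12027796, -1) = Rational(1, 12027796)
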